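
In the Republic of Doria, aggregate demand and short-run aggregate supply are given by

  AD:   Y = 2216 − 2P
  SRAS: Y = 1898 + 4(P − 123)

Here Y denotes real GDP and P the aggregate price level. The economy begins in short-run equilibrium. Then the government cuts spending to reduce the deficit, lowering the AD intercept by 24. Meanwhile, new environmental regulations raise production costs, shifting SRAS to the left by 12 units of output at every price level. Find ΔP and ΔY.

After both shocks: AD is Y = 2192 − 2P and SRAS is Y = 1394 + 4P.
Setting them equal: 798 = 6P, so P = 133.
Y = 2192 − 2·133 = 1926.
Initially P = 135, Y = 1946, so ΔP = -2 and ΔY = -20.

ΔP = -2, ΔY = -20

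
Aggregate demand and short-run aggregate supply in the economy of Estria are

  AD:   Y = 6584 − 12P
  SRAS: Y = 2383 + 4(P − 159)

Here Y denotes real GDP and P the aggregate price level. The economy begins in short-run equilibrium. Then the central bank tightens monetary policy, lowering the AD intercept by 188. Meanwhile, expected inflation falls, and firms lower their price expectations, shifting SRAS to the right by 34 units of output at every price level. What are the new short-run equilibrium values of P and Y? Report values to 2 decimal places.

P = 288.44, Y = 2934.75

After both shocks: AD is Y = 6396 − 12P and SRAS is Y = 1781 + 4P.
Setting them equal: 4615 = 16P, so P = 288.44.
Substituting into AD, Y = 2934.75.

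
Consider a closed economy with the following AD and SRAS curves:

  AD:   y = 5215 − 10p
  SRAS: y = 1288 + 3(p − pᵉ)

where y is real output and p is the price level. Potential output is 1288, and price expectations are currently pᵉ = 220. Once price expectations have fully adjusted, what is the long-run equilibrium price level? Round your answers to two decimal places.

Short run: with pᵉ = 220, SRAS is y = 628 + 3p. Setting AD = SRAS gives 4587 = 13p, so p = 352.85 and y = 5215 − 10p = 1686.54.
Output 1686.54 is above potential 1288, so over time expected prices rise and SRAS shifts left until y returns to 1288.
Long run: y = 1288 on the AD curve gives 1288 = 5215 − 10p, so p = 392.70.

Long-run p = 392.70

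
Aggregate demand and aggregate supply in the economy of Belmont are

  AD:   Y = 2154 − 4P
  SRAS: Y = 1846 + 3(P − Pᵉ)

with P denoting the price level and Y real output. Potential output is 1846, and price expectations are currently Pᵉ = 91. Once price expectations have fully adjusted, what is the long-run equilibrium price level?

Short run: with Pᵉ = 91, SRAS is Y = 1573 + 3P. Setting AD = SRAS gives 581 = 7P, so P = 83 and Y = 2154 − 4·83 = 1822.
Output 1822 is below potential 1846, so over time expected prices fall and SRAS shifts right until Y returns to 1846.
Long run: Y = 1846 on the AD curve gives 1846 = 2154 − 4P, so P = 77.

Long-run P = 77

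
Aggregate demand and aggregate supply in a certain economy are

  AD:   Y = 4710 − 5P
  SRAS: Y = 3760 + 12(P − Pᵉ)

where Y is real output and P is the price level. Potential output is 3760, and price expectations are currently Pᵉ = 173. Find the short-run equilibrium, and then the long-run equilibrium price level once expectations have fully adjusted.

Short run: with Pᵉ = 173, SRAS is Y = 1684 + 12P. Setting AD = SRAS gives 3026 = 17P, so P = 178 and Y = 4710 − 5·178 = 3820.
Output 3820 is above potential 3760, so over time expected prices rise and SRAS shifts left until Y returns to 3760.
Long run: Y = 3760 on the AD curve gives 3760 = 4710 − 5P, so P = 190.

Short run: P = 178, Y = 3820. Long run: P = 190.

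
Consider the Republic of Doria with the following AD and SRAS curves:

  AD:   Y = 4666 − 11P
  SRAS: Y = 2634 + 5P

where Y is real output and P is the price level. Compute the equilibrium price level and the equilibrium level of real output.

Set AD = SRAS: 4666 − 11P = 2634 + 5P, so 2032 = 16P and P = 127.
Then Y = 4666 − 11·127 = 3269.

P = 127, Y = 3269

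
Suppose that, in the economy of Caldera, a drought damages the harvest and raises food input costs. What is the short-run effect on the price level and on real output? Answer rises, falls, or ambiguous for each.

Price level: rises; output: falls

This is an adverse supply shock: SRAS shifts left.
Moving along the downward-sloping AD curve, P rises and Y falls.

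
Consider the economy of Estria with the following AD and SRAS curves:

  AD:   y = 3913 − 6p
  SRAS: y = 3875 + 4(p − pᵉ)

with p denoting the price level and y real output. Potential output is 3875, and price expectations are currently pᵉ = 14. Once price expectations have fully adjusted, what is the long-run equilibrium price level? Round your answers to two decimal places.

Short run: with pᵉ = 14, SRAS is y = 3819 + 4p. Setting AD = SRAS gives 94 = 10p, so p = 9.40 and y = 3913 − 6p = 3856.60.
Output 3856.60 is below potential 3875, so over time expected prices fall and SRAS shifts right until y returns to 3875.
Long run: y = 3875 on the AD curve gives 3875 = 3913 − 6p, so p = 6.33.

Long-run p = 6.33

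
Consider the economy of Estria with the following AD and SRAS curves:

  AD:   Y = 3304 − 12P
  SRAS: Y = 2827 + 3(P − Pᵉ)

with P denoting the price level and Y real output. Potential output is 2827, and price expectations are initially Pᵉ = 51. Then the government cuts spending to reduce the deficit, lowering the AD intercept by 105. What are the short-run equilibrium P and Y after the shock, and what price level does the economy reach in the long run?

Short run: P = 35, Y = 2779. Long run: P = 31.

AD shifts left: new AD is Y = 3199 − 12P. With Pᵉ = 51, SRAS is Y = 2674 + 3P.
Short run: 3199 − 12P = 2674 + 3P gives 525 = 15P, so P = 35 and Y = 3199 − 12·35 = 2779.
Y = 2779 is below potential 2827; expectations adjust and SRAS shifts right until Y = 2827.
Long run: on the new AD curve, 2827 = 3199 − 12P gives P = 31.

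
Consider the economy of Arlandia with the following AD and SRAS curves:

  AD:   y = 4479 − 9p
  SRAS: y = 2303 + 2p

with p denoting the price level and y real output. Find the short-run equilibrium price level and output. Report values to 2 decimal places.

Set AD = SRAS: 4479 − 9p = 2303 + 2p, so 2176 = 11p and p = 197.82.
Substituting into AD, y = 4479 − 9p = 2698.64.

p = 197.82, y = 2698.64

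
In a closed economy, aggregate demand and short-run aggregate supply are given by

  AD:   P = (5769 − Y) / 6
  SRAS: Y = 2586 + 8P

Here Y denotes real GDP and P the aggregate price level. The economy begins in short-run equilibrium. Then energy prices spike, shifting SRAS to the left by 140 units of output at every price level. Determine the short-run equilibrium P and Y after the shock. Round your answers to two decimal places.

P = 237.36, Y = 4344.86

This is a negative supply shock: SRAS shifts left.
New SRAS: Y = 2446 + 8P.
Set AD = SRAS: 5769 − 6P = 2446 + 8P, so 3323 = 14P and P = 237.36.
Substituting into AD, Y = 4344.86.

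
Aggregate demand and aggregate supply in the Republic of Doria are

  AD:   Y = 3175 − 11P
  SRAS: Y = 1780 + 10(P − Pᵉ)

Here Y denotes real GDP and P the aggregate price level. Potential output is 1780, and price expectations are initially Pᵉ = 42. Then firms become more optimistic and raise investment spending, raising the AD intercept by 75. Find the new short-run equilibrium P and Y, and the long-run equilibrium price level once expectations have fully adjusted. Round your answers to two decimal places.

AD shifts right: new AD is Y = 3250 − 11P. With Pᵉ = 42, SRAS is Y = 1360 + 10P.
Short run: 3250 − 11P = 1360 + 10P gives 1890 = 21P, so P = 90.00 and Y = 3250 − 11P = 2260.00.
Y = 2260.00 is above potential 1780; expectations adjust and SRAS shifts left until Y = 1780.
Long run: on the new AD curve, 1780 = 3250 − 11P gives P = 133.64.

Short run: P = 90.00, Y = 2260.00. Long run: P = 133.64.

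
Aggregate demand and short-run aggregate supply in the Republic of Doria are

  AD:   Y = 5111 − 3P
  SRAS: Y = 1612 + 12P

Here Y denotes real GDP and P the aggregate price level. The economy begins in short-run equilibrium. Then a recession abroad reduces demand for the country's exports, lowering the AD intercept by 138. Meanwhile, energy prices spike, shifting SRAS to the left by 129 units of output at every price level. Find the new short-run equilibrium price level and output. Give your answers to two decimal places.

P = 232.67, Y = 4275.00

After both shocks: AD is Y = 4973 − 3P and SRAS is Y = 1483 + 12P.
Setting them equal: 3490 = 15P, so P = 232.67.
Substituting into AD, Y = 4275.00.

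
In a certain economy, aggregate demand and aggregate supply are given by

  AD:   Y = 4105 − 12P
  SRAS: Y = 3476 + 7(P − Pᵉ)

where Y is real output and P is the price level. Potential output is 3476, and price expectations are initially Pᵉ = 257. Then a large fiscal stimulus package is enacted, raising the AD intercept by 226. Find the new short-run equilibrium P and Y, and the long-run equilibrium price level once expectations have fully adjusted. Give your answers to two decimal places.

Short run: P = 139.68, Y = 2654.79. Long run: P = 71.25.

AD shifts right: new AD is Y = 4331 − 12P. With Pᵉ = 257, SRAS is Y = 1677 + 7P.
Short run: 4331 − 12P = 1677 + 7P gives 2654 = 19P, so P = 139.68 and Y = 4331 − 12P = 2654.79.
Y = 2654.79 is below potential 3476; expectations adjust and SRAS shifts right until Y = 3476.
Long run: on the new AD curve, 3476 = 4331 − 12P gives P = 71.25.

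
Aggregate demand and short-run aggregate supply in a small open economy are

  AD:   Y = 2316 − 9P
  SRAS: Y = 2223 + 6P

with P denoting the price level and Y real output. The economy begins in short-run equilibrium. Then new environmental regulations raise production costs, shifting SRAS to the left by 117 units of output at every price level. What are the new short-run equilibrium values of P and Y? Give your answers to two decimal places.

This is a negative supply shock: SRAS shifts left.
New SRAS: Y = 2106 + 6P.
Set AD = SRAS: 2316 − 9P = 2106 + 6P, so 210 = 15P and P = 14.00.
Substituting into AD, Y = 2190.00.

P = 14.00, Y = 2190.00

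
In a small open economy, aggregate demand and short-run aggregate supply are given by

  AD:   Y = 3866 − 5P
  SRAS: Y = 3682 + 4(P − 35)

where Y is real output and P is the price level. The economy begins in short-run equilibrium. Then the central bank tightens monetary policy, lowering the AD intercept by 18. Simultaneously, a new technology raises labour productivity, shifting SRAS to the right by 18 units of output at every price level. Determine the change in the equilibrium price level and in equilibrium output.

ΔP = -4, ΔY = +2

After both shocks: AD is Y = 3848 − 5P and SRAS is Y = 3560 + 4P.
Setting them equal: 288 = 9P, so P = 32.
Y = 3848 − 5·32 = 3688.
Initially P = 36, Y = 3686, so ΔP = -4 and ΔY = +2.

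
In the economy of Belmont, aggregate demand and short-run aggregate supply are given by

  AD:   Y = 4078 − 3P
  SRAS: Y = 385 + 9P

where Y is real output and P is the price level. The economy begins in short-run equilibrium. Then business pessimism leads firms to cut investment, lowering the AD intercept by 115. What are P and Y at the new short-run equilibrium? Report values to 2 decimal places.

P = 298.17, Y = 3068.50

This is a negative demand shock: AD shifts left.
New AD: Y = 3963 − 3P.
Set AD = SRAS: 3963 − 3P = 385 + 9P, so 3578 = 12P and P = 298.17.
Substituting into AD, Y = 3068.50.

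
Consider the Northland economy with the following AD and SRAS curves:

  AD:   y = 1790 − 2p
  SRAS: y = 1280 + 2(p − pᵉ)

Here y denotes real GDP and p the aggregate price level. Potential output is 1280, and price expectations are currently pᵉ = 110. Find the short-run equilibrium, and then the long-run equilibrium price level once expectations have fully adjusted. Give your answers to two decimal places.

Short run: with pᵉ = 110, SRAS is y = 1060 + 2p. Setting AD = SRAS gives 730 = 4p, so p = 182.50 and y = 1790 − 2p = 1425.00.
Output 1425.00 is above potential 1280, so over time expected prices rise and SRAS shifts left until y returns to 1280.
Long run: y = 1280 on the AD curve gives 1280 = 1790 − 2p, so p = 255.00.

Short run: p = 182.50, y = 1425.00. Long run: p = 255.00.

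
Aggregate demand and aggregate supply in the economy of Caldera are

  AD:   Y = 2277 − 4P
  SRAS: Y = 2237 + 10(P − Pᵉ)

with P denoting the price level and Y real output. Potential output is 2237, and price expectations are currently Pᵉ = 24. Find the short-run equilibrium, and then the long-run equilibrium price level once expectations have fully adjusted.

Short run: with Pᵉ = 24, SRAS is Y = 1997 + 10P. Setting AD = SRAS gives 280 = 14P, so P = 20 and Y = 2277 − 4·20 = 2197.
Output 2197 is below potential 2237, so over time expected prices fall and SRAS shifts right until Y returns to 2237.
Long run: Y = 2237 on the AD curve gives 2237 = 2277 − 4P, so P = 10.

Short run: P = 20, Y = 2197. Long run: P = 10.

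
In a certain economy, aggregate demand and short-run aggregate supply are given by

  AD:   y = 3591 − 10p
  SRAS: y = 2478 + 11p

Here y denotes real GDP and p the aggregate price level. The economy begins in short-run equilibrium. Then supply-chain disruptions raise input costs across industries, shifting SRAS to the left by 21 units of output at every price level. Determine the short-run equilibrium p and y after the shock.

This is a negative supply shock: SRAS shifts left.
New SRAS: y = 2457 + 11p.
Set AD = SRAS: 3591 − 10p = 2457 + 11p, so 1134 = 21p and p = 54.
y = 3591 − 10·54 = 3051.

p = 54, y = 3051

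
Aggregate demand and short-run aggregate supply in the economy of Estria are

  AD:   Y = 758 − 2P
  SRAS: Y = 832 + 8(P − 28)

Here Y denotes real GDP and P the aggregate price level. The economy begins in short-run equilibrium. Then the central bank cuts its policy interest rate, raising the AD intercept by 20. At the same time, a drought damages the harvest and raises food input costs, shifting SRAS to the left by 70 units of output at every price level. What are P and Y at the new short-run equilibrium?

P = 24, Y = 730

After both shocks: AD is Y = 778 − 2P and SRAS is Y = 538 + 8P.
Setting them equal: 240 = 10P, so P = 24.
Y = 778 − 2·24 = 730.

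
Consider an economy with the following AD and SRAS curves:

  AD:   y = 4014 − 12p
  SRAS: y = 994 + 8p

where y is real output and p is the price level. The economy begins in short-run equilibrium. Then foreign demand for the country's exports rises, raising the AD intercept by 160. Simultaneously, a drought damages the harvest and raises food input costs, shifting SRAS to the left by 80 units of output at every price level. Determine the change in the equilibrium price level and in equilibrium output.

Δp = +12, Δy = +16

After both shocks: AD is y = 4174 − 12p and SRAS is y = 914 + 8p.
Setting them equal: 3260 = 20p, so p = 163.
y = 4174 − 12·163 = 2218.
Initially p = 151, y = 2202, so Δp = +12 and Δy = +16.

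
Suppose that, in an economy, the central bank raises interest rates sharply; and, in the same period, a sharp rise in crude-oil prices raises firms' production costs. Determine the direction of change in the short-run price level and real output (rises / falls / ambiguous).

Price level: ambiguous; output: falls

The first event is a negative demand shock: AD shifts left, which by itself pushes P down and Y down.
The second is an adverse supply shock: SRAS shifts left, which by itself pushes P up and Y down.
The two shocks push P in opposite directions, so the effect on P is ambiguous. Both shocks push Y down, so Y falls.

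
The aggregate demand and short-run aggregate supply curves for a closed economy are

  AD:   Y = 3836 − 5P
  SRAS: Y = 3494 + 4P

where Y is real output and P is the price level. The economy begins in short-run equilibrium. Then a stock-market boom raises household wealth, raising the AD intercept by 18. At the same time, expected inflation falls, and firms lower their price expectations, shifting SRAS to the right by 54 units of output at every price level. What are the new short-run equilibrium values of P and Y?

P = 34, Y = 3684

After both shocks: AD is Y = 3854 − 5P and SRAS is Y = 3548 + 4P.
Setting them equal: 306 = 9P, so P = 34.
Y = 3854 − 5·34 = 3684.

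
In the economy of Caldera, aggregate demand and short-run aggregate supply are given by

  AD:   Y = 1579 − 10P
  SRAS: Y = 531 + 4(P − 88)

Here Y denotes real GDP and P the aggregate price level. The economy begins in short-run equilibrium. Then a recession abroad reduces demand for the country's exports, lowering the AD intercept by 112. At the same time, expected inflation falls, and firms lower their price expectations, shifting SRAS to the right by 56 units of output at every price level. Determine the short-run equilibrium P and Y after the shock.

After both shocks: AD is Y = 1467 − 10P and SRAS is Y = 235 + 4P.
Setting them equal: 1232 = 14P, so P = 88.
Y = 1467 − 10·88 = 587.

P = 88, Y = 587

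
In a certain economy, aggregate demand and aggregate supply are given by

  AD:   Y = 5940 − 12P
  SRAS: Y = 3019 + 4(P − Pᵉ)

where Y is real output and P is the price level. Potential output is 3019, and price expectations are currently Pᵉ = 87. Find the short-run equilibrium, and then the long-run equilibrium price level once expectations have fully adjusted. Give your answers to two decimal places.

Short run: P = 204.31, Y = 3488.25. Long run: P = 243.42.

Short run: with Pᵉ = 87, SRAS is Y = 2671 + 4P. Setting AD = SRAS gives 3269 = 16P, so P = 204.31 and Y = 5940 − 12P = 3488.25.
Output 3488.25 is above potential 3019, so over time expected prices rise and SRAS shifts left until Y returns to 3019.
Long run: Y = 3019 on the AD curve gives 3019 = 5940 − 12P, so P = 243.42.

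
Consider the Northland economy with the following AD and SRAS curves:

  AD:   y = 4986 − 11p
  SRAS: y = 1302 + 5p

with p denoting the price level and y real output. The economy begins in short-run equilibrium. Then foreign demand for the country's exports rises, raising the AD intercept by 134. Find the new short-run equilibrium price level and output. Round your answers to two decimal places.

This is a positive demand shock: AD shifts right.
New AD: y = 5120 − 11p.
Set AD = SRAS: 5120 − 11p = 1302 + 5p, so 3818 = 16p and p = 238.63.
Substituting into AD, y = 2495.13.

p = 238.63, y = 2495.13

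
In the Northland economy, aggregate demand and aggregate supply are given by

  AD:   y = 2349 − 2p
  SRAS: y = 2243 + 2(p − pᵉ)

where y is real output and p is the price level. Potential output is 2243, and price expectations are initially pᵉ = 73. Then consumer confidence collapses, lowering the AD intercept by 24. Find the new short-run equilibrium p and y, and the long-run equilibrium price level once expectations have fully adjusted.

Short run: p = 57, y = 2211. Long run: p = 41.

AD shifts left: new AD is y = 2325 − 2p. With pᵉ = 73, SRAS is y = 2097 + 2p.
Short run: 2325 − 2p = 2097 + 2p gives 228 = 4p, so p = 57 and y = 2325 − 2·57 = 2211.
y = 2211 is below potential 2243; expectations adjust and SRAS shifts right until y = 2243.
Long run: on the new AD curve, 2243 = 2325 − 2p gives p = 41.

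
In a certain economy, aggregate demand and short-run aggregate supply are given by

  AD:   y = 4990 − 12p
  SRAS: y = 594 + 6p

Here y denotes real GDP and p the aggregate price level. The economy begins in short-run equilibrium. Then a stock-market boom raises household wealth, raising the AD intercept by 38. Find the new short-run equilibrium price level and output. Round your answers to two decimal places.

p = 246.33, y = 2072.00

This is a positive demand shock: AD shifts right.
New AD: y = 5028 − 12p.
Set AD = SRAS: 5028 − 12p = 594 + 6p, so 4434 = 18p and p = 246.33.
Substituting into AD, y = 2072.00.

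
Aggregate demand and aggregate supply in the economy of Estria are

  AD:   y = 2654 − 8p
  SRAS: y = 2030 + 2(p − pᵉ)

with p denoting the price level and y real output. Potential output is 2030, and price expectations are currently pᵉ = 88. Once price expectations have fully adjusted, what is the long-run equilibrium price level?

Short run: with pᵉ = 88, SRAS is y = 1854 + 2p. Setting AD = SRAS gives 800 = 10p, so p = 80 and y = 2654 − 8·80 = 2014.
Output 2014 is below potential 2030, so over time expected prices fall and SRAS shifts right until y returns to 2030.
Long run: y = 2030 on the AD curve gives 2030 = 2654 − 8p, so p = 78.

Long-run p = 78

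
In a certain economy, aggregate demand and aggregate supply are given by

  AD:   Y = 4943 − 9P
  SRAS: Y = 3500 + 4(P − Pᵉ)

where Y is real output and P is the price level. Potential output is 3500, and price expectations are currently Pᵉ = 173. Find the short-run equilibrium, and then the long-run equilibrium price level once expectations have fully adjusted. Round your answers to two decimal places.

Short run: P = 164.23, Y = 3464.92. Long run: P = 160.33.

Short run: with Pᵉ = 173, SRAS is Y = 2808 + 4P. Setting AD = SRAS gives 2135 = 13P, so P = 164.23 and Y = 4943 − 9P = 3464.92.
Output 3464.92 is below potential 3500, so over time expected prices fall and SRAS shifts right until Y returns to 3500.
Long run: Y = 3500 on the AD curve gives 3500 = 4943 − 9P, so P = 160.33.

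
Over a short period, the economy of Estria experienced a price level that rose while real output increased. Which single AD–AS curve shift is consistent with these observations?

AD shifted right

P rose and Y rose. An AD shift moves P and Y in the same direction; an SRAS shift moves them in opposite directions.
Here P and Y moved in the same direction, so the AD curve shifted.
Since Y rose, AD shifted right.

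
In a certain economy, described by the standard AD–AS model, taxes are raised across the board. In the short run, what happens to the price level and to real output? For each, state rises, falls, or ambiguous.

Price level: falls; output: falls

This is a negative demand shock: AD shifts left.
Moving along the upward-sloping SRAS curve, P falls and Y falls.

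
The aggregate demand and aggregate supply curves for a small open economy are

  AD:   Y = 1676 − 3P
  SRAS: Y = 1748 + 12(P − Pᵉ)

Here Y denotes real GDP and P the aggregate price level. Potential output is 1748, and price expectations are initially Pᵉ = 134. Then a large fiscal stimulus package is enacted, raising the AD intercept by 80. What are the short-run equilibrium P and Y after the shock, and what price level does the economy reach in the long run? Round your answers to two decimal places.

Short run: P = 107.73, Y = 1432.80. Long run: P = 2.67.

AD shifts right: new AD is Y = 1756 − 3P. With Pᵉ = 134, SRAS is Y = 140 + 12P.
Short run: 1756 − 3P = 140 + 12P gives 1616 = 15P, so P = 107.73 and Y = 1756 − 3P = 1432.80.
Y = 1432.80 is below potential 1748; expectations adjust and SRAS shifts right until Y = 1748.
Long run: on the new AD curve, 1748 = 1756 − 3P gives P = 2.67.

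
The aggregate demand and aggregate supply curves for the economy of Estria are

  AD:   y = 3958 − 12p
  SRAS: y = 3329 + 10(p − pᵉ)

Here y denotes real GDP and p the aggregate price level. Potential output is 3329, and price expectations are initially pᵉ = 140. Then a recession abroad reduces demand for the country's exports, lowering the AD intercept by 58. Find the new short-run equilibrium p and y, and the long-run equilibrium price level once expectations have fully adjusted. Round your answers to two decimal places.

Short run: p = 89.59, y = 2824.91. Long run: p = 47.58.

AD shifts left: new AD is y = 3900 − 12p. With pᵉ = 140, SRAS is y = 1929 + 10p.
Short run: 3900 − 12p = 1929 + 10p gives 1971 = 22p, so p = 89.59 and y = 3900 − 12p = 2824.91.
y = 2824.91 is below potential 3329; expectations adjust and SRAS shifts right until y = 3329.
Long run: on the new AD curve, 3329 = 3900 − 12p gives p = 47.58.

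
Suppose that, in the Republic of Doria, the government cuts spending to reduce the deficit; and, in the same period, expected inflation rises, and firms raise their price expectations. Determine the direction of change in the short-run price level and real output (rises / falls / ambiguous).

The first event is a negative demand shock: AD shifts left, which by itself pushes P down and Y down.
The second is an adverse supply shock: SRAS shifts left, which by itself pushes P up and Y down.
The two shocks push P in opposite directions, so the effect on P is ambiguous. Both shocks push Y down, so Y falls.

Price level: ambiguous; output: falls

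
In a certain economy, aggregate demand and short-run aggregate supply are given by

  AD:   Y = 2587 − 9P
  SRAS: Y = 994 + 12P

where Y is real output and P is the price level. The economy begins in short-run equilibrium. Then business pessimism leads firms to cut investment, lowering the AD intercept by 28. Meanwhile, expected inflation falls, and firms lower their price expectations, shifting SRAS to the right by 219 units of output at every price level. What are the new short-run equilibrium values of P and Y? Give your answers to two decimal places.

P = 64.10, Y = 1982.14

After both shocks: AD is Y = 2559 − 9P and SRAS is Y = 1213 + 12P.
Setting them equal: 1346 = 21P, so P = 64.10.
Substituting into AD, Y = 1982.14.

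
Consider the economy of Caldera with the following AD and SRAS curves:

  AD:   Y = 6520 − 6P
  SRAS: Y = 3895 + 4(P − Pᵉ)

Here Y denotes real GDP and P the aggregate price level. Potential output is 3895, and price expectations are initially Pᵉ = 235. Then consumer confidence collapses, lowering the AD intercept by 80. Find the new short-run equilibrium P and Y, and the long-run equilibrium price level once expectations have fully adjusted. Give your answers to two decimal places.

Short run: P = 348.50, Y = 4349.00. Long run: P = 424.17.

AD shifts left: new AD is Y = 6440 − 6P. With Pᵉ = 235, SRAS is Y = 2955 + 4P.
Short run: 6440 − 6P = 2955 + 4P gives 3485 = 10P, so P = 348.50 and Y = 6440 − 6P = 4349.00.
Y = 4349.00 is above potential 3895; expectations adjust and SRAS shifts left until Y = 3895.
Long run: on the new AD curve, 3895 = 6440 − 6P gives P = 424.17.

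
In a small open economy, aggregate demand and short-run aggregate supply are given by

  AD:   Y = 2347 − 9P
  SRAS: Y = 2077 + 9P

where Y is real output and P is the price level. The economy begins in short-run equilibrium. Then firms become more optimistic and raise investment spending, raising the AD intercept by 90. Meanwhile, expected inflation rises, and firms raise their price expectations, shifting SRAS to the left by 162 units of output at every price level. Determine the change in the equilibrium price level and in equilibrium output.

After both shocks: AD is Y = 2437 − 9P and SRAS is Y = 1915 + 9P.
Setting them equal: 522 = 18P, so P = 29.
Y = 2437 − 9·29 = 2176.
Initially P = 15, Y = 2212, so ΔP = +14 and ΔY = -36.

ΔP = +14, ΔY = -36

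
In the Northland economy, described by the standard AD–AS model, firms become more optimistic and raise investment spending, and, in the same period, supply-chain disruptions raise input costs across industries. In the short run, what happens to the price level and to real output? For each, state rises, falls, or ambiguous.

The first event is a positive demand shock: AD shifts right, which by itself pushes P up and Y up.
The second is an adverse supply shock: SRAS shifts left, which by itself pushes P up and Y down.
Both shocks push P up, so P rises. The two shocks push Y in opposite directions, so the effect on Y is ambiguous.

Price level: rises; output: ambiguous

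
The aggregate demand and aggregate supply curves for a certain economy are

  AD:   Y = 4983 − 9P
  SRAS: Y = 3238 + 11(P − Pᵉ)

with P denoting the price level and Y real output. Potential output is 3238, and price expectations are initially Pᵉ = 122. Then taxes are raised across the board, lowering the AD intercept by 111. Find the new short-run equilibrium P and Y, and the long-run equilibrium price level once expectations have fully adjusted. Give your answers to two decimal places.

Short run: P = 148.80, Y = 3532.80. Long run: P = 181.56.

AD shifts left: new AD is Y = 4872 − 9P. With Pᵉ = 122, SRAS is Y = 1896 + 11P.
Short run: 4872 − 9P = 1896 + 11P gives 2976 = 20P, so P = 148.80 and Y = 4872 − 9P = 3532.80.
Y = 3532.80 is above potential 3238; expectations adjust and SRAS shifts left until Y = 3238.
Long run: on the new AD curve, 3238 = 4872 − 9P gives P = 181.56.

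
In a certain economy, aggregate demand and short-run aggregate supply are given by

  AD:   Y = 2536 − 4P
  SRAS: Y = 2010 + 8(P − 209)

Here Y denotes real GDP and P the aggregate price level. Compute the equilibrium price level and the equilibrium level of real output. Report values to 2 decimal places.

P = 183.17, Y = 1803.33

Write SRAS as Y = 2010 + 8P − 1672 = 338 + 8P.
Set AD = SRAS: 2536 − 4P = 338 + 8P, so 2198 = 12P and P = 183.17.
Substituting into AD, Y = 2536 − 4P = 1803.33.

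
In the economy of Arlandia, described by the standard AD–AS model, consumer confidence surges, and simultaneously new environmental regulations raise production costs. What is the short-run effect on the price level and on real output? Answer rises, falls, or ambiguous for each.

Price level: rises; output: ambiguous

The first event is a positive demand shock: AD shifts right, which by itself pushes P up and Y up.
The second is an adverse supply shock: SRAS shifts left, which by itself pushes P up and Y down.
Both shocks push P up, so P rises. The two shocks push Y in opposite directions, so the effect on Y is ambiguous.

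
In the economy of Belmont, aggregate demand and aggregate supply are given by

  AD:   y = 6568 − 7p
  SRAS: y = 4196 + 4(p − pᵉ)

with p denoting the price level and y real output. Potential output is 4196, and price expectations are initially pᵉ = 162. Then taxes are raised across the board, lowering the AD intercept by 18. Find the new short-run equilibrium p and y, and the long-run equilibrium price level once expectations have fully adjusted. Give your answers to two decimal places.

AD shifts left: new AD is y = 6550 − 7p. With pᵉ = 162, SRAS is y = 3548 + 4p.
Short run: 6550 − 7p = 3548 + 4p gives 3002 = 11p, so p = 272.91 and y = 6550 − 7p = 4639.64.
y = 4639.64 is above potential 4196; expectations adjust and SRAS shifts left until y = 4196.
Long run: on the new AD curve, 4196 = 6550 − 7p gives p = 336.29.

Short run: p = 272.91, y = 4639.64. Long run: p = 336.29.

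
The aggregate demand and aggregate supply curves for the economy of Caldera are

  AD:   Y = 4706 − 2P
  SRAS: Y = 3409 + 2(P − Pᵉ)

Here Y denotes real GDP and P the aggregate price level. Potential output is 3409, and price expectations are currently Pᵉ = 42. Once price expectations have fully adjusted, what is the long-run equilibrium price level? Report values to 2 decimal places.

Long-run P = 648.50

Short run: with Pᵉ = 42, SRAS is Y = 3325 + 2P. Setting AD = SRAS gives 1381 = 4P, so P = 345.25 and Y = 4706 − 2P = 4015.50.
Output 4015.50 is above potential 3409, so over time expected prices rise and SRAS shifts left until Y returns to 3409.
Long run: Y = 3409 on the AD curve gives 3409 = 4706 − 2P, so P = 648.50.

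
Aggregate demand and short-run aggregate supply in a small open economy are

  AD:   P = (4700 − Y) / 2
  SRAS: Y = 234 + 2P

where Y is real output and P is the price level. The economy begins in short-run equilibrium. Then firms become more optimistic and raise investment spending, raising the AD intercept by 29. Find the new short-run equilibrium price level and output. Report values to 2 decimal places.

P = 1123.75, Y = 2481.50

This is a positive demand shock: AD shifts right.
New AD: Y = 4729 − 2P.
Set AD = SRAS: 4729 − 2P = 234 + 2P, so 4495 = 4P and P = 1123.75.
Substituting into AD, Y = 2481.50.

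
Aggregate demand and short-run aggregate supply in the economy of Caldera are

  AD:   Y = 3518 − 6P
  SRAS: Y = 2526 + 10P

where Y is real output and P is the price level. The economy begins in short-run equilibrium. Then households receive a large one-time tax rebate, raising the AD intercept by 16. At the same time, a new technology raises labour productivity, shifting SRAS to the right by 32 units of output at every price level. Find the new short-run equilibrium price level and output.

P = 61, Y = 3168

After both shocks: AD is Y = 3534 − 6P and SRAS is Y = 2558 + 10P.
Setting them equal: 976 = 16P, so P = 61.
Y = 3534 − 6·61 = 3168.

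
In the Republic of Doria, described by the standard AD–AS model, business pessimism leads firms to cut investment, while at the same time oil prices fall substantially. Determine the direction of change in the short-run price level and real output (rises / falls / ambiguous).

Price level: falls; output: ambiguous

The first event is a negative demand shock: AD shifts left, which by itself pushes P down and Y down.
The second is a favourable supply shock: SRAS shifts right, which by itself pushes P down and Y up.
Both shocks push P down, so P falls. The two shocks push Y in opposite directions, so the effect on Y is ambiguous.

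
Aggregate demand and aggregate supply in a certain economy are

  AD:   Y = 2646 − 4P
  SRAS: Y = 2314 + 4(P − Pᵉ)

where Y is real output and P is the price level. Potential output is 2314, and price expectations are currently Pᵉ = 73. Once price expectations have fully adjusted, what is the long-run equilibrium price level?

Long-run P = 83

Short run: with Pᵉ = 73, SRAS is Y = 2022 + 4P. Setting AD = SRAS gives 624 = 8P, so P = 78 and Y = 2646 − 4·78 = 2334.
Output 2334 is above potential 2314, so over time expected prices rise and SRAS shifts left until Y returns to 2314.
Long run: Y = 2314 on the AD curve gives 2314 = 2646 − 4P, so P = 83.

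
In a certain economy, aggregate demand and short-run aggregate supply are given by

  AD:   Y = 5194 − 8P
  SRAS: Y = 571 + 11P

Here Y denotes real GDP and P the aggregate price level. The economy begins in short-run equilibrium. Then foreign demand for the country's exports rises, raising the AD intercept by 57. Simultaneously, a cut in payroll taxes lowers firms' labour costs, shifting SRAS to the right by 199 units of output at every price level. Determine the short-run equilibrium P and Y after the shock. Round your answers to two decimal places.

After both shocks: AD is Y = 5251 − 8P and SRAS is Y = 770 + 11P.
Setting them equal: 4481 = 19P, so P = 235.84.
Substituting into AD, Y = 3364.26.

P = 235.84, Y = 3364.26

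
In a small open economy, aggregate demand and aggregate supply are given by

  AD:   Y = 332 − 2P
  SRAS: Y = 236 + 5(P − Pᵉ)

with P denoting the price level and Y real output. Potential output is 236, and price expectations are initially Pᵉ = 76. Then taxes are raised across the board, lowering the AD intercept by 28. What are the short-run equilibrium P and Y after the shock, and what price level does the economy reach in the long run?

Short run: P = 64, Y = 176. Long run: P = 34.

AD shifts left: new AD is Y = 304 − 2P. With Pᵉ = 76, SRAS is Y = 5P − 144.
Short run: 304 − 2P = 5P − 144 gives 448 = 7P, so P = 64 and Y = 304 − 2·64 = 176.
Y = 176 is below potential 236; expectations adjust and SRAS shifts right until Y = 236.
Long run: on the new AD curve, 236 = 304 − 2P gives P = 34.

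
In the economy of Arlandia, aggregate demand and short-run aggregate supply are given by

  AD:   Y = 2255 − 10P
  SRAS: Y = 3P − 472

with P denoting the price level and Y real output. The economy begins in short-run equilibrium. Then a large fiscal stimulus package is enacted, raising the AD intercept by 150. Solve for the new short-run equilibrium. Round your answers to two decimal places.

P = 221.31, Y = 191.92

This is a positive demand shock: AD shifts right.
New AD: Y = 2405 − 10P.
Set AD = SRAS: 2405 − 10P = 3P − 472, so 2877 = 13P and P = 221.31.
Substituting into AD, Y = 191.92.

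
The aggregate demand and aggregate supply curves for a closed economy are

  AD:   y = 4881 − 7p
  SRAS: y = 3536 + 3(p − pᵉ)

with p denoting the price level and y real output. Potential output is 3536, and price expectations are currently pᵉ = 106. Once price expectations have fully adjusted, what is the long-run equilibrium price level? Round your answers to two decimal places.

Short run: with pᵉ = 106, SRAS is y = 3218 + 3p. Setting AD = SRAS gives 1663 = 10p, so p = 166.30 and y = 4881 − 7p = 3716.90.
Output 3716.90 is above potential 3536, so over time expected prices rise and SRAS shifts left until y returns to 3536.
Long run: y = 3536 on the AD curve gives 3536 = 4881 − 7p, so p = 192.14.

Long-run p = 192.14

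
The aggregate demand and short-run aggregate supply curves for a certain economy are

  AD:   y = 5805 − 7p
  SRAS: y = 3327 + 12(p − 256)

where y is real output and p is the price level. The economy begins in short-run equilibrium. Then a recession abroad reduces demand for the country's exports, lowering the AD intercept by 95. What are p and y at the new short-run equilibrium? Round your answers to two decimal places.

p = 287.11, y = 3700.26

This is a negative demand shock: AD shifts left.
New AD: y = 5710 − 7p.
SRAS can be written y = 255 + 12p.
Set AD = SRAS: 5710 − 7p = 255 + 12p, so 5455 = 19p and p = 287.11.
Substituting into AD, y = 3700.26.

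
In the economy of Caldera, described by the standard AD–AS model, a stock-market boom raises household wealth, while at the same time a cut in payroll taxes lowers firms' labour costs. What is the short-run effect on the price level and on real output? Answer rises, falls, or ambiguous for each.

Price level: ambiguous; output: rises

The first event is a positive demand shock: AD shifts right, which by itself pushes P up and Y up.
The second is a favourable supply shock: SRAS shifts right, which by itself pushes P down and Y up.
The two shocks push P in opposite directions, so the effect on P is ambiguous. Both shocks push Y up, so Y rises.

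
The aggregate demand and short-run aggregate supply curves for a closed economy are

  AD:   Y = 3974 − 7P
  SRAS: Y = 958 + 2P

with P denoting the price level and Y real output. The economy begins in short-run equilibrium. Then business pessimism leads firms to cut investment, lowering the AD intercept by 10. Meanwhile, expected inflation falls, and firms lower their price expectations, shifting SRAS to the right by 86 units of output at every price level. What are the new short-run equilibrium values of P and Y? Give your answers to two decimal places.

P = 324.44, Y = 1692.89

After both shocks: AD is Y = 3964 − 7P and SRAS is Y = 1044 + 2P.
Setting them equal: 2920 = 9P, so P = 324.44.
Substituting into AD, Y = 1692.89.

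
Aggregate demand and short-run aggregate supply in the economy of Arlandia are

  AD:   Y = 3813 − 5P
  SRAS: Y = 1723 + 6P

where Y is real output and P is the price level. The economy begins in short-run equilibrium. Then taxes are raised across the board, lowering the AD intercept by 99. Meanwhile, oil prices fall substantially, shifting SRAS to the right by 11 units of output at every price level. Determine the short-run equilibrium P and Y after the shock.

After both shocks: AD is Y = 3714 − 5P and SRAS is Y = 1734 + 6P.
Setting them equal: 1980 = 11P, so P = 180.
Y = 3714 − 5·180 = 2814.

P = 180, Y = 2814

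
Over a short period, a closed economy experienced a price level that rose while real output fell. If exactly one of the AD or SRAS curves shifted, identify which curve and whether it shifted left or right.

P rose and Y fell. An AD shift moves P and Y in the same direction; an SRAS shift moves them in opposite directions.
Here P and Y moved in opposite directions, so the SRAS curve shifted.
Since Y fell, SRAS shifted left.

SRAS shifted left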